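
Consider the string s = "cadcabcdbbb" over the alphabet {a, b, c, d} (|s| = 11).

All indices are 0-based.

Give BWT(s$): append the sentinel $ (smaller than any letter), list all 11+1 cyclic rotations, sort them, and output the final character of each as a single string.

rank  rotation      last
    0  $cadcabcdbbb  b
    1  abcdbbb$cadc  c
    2  adcabcdbbb$c  c
    3  b$cadcabcdbb  b
    4  bb$cadcabcdb  b
    5  bbb$cadcabcd  d
    6  bcdbbb$cadca  a
    7  cabcdbbb$cad  d
    8  cadcabcdbbb$  $
    9  cdbbb$cadcab  b
   10  dbbb$cadcabc  c
   11  dcabcdbbb$ca  a

bccbbdad$bca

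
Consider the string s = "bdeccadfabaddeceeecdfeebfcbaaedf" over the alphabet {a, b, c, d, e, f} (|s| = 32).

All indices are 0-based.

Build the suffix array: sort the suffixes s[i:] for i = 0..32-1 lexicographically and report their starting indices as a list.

[27, 8, 10, 5, 28, 26, 9, 0, 23, 4, 25, 3, 18, 14, 11, 1, 12, 30, 6, 19, 22, 2, 17, 13, 29, 21, 16, 15, 31, 7, 24, 20]

sorted suffixes:
  #0 SA[0]=27  'aaedf'
  #1 SA[1]=8  'abaddeceeecdfeebfcbaaedf'
  #2 SA[2]=10  'addeceeecdfeebfcbaaedf'
  #3 SA[3]=5  'adfabaddeceeecdfeebfcbaaedf'
  #4 SA[4]=28  'aedf'
  #5 SA[5]=26  'baaedf'
  #6 SA[6]=9  'baddeceeecdfeebfcbaaedf'
  #7 SA[7]=0  'bdeccadfabaddeceeecdfeebfcbaaedf'
  #8 SA[8]=23  'bfcbaaedf'
  #9 SA[9]=4  'cadfabaddeceeecdfeebfcbaaedf'
  #10 SA[10]=25  'cbaaedf'
  #11 SA[11]=3  'ccadfabaddeceeecdfeebfcbaaedf'
  #12 SA[12]=18  'cdfeebfcbaaedf'
  #13 SA[13]=14  'ceeecdfeebfcbaaedf'
  #14 SA[14]=11  'ddeceeecdfeebfcbaaedf'
  #15 SA[15]=1  'deccadfabaddeceeecdfeebfcbaaedf'
  #16 SA[16]=12  'deceeecdfeebfcbaaedf'
  #17 SA[17]=30  'df'
  #18 SA[18]=6  'dfabaddeceeecdfeebfcbaaedf'
  #19 SA[19]=19  'dfeebfcbaaedf'
  #20 SA[20]=22  'ebfcbaaedf'
  #21 SA[21]=2  'eccadfabaddeceeecdfeebfcbaaedf'
  #22 SA[22]=17  'ecdfeebfcbaaedf'
  #23 SA[23]=13  'eceeecdfeebfcbaaedf'
  #24 SA[24]=29  'edf'
  #25 SA[25]=21  'eebfcbaaedf'
  #26 SA[26]=16  'eecdfeebfcbaaedf'
  #27 SA[27]=15  'eeecdfeebfcbaaedf'
  #28 SA[28]=31  'f'
  #29 SA[29]=7  'fabaddeceeecdfeebfcbaaedf'
  #30 SA[30]=24  'fcbaaedf'
  #31 SA[31]=20  'feebfcbaaedf'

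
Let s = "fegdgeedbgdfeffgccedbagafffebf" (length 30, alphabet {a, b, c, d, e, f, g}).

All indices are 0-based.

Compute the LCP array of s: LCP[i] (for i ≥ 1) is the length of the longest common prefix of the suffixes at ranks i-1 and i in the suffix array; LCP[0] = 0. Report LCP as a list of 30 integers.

[0, 1, 0, 1, 1, 0, 1, 0, 2, 1, 1, 0, 1, 3, 1, 1, 1, 0, 1, 2, 2, 1, 2, 2, 1, 0, 1, 1, 2, 1]

sorted suffixes:
  #0 SA[0]=23  'afffebf'
  #1 SA[1]=21  'agafffebf'
  #2 SA[2]=20  'bagafffebf'
  #3 SA[3]=28  'bf'
  #4 SA[4]=8  'bgdfeffgccedbagafffebf'
  #5 SA[5]=16  'ccedbagafffebf'
  #6 SA[6]=17  'cedbagafffebf'
  #7 SA[7]=19  'dbagafffebf'
  #8 SA[8]=7  'dbgdfeffgccedbagafffebf'
  #9 SA[9]=10  'dfeffgccedbagafffebf'
  #10 SA[10]=3  'dgeedbgdfeffgccedbagafffebf'
  #11 SA[11]=27  'ebf'
  #12 SA[12]=18  'edbagafffebf'
  #13 SA[13]=6  'edbgdfeffgccedbagafffebf'
  #14 SA[14]=5  'eedbgdfeffgccedbagafffebf'
  #15 SA[15]=12  'effgccedbagafffebf'
  #16 SA[16]=1  'egdgeedbgdfeffgccedbagafffebf'
  #17 SA[17]=29  'f'
  #18 SA[18]=26  'febf'
  #19 SA[19]=11  'feffgccedbagafffebf'
  #20 SA[20]=0  'fegdgeedbgdfeffgccedbagafffebf'
  #21 SA[21]=25  'ffebf'
  #22 SA[22]=24  'fffebf'
  #23 SA[23]=13  'ffgccedbagafffebf'
  #24 SA[24]=14  'fgccedbagafffebf'
  #25 SA[25]=22  'gafffebf'
  #26 SA[26]=15  'gccedbagafffebf'
  #27 SA[27]=9  'gdfeffgccedbagafffebf'
  #28 SA[28]=2  'gdgeedbgdfeffgccedbagafffebf'
  #29 SA[29]=4  'geedbgdfeffgccedbagafffebf'

SA = [23, 21, 20, 28, 8, 16, 17, 19, 7, 10, 3, 27, 18, 6, 5, 12, 1, 29, 26, 11, 0, 25, 24, 13, 14, 22, 15, 9, 2, 4]
[i] adj suffixes → lcp
  [1] 23/21 → 1 ('a')
  [2] 21/20 → 0 ('')
  [3] 20/28 → 1 ('b')
  [4] 28/8 → 1 ('b')
  [5] 8/16 → 0 ('')
  [6] 16/17 → 1 ('c')
  [7] 17/19 → 0 ('')
  [8] 19/7 → 2 ('db')
  [9] 7/10 → 1 ('d')
  [10] 10/3 → 1 ('d')
  [11] 3/27 → 0 ('')
  [12] 27/18 → 1 ('e')
  [13] 18/6 → 3 ('edb')
  [14] 6/5 → 1 ('e')
  [15] 5/12 → 1 ('e')
  [16] 12/1 → 1 ('e')
  [17] 1/29 → 0 ('')
  [18] 29/26 → 1 ('f')
  [19] 26/11 → 2 ('fe')
  [20] 11/0 → 2 ('fe')
  [21] 0/25 → 1 ('f')
  [22] 25/24 → 2 ('ff')
  [23] 24/13 → 2 ('ff')
  [24] 13/14 → 1 ('f')
  [25] 14/22 → 0 ('')
  [26] 22/15 → 1 ('g')
  [27] 15/9 → 1 ('g')
  [28] 9/2 → 2 ('gd')
  [29] 2/4 → 1 ('g')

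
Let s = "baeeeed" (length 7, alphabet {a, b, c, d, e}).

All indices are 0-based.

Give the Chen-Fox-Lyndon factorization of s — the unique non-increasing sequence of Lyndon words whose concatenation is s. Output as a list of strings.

emit factor 1: 'b' (i=0, period=1)
emit factor 2: 'aeeeed' (i=1, period=6)

["b", "aeeeed"]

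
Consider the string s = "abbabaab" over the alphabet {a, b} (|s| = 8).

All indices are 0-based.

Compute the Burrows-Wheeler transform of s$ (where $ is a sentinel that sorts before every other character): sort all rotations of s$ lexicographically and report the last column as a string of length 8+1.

rank  rotation   last
    0  $abbabaab  b
    1  aab$abbab  b
    2  ab$abbaba  a
    3  abaab$abb  b
    4  abbabaab$  $
    5  b$abbabaa  a
    6  baab$abba  a
    7  babaab$ab  b
    8  bbabaab$a  a

bbab$aaba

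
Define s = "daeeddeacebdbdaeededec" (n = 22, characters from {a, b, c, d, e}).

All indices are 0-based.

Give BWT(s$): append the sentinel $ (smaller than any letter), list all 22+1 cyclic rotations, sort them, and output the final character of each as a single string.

cedddeea$bbedeedcdedeaa

rank  rotation                 last
    0  $daeeddeacebdbdaeededec  c
    1  acebdbdaeededec$daeedde  e
    2  aeeddeacebdbdaeededec$d  d
    3  aeededec$daeeddeacebdbd  d
    4  bdaeededec$daeeddeacebd  d
    5  bdbdaeededec$daeeddeace  e
    6  c$daeeddeacebdbdaeedede  e
    7  cebdbdaeededec$daeeddea  a
    8  daeeddeacebdbdaeededec$  $
    9  daeededec$daeeddeacebdb  b
   10  dbdaeededec$daeeddeaceb  b
   11  ddeacebdbdaeededec$daee  e
   12  deacebdbdaeededec$daeed  d
   13  dec$daeeddeacebdbdaeede  e
   14  dedec$daeeddeacebdbdaee  e
   15  eacebdbdaeededec$daeedd  d
   16  ebdbdaeededec$daeeddeac  c
   17  ec$daeeddeacebdbdaeeded  d
   18  eddeacebdbdaeededec$dae  e
   19  edec$daeeddeacebdbdaeed  d
   20  ededec$daeeddeacebdbdae  e
   21  eeddeacebdbdaeededec$da  a
   22  eededec$daeeddeacebdbda  a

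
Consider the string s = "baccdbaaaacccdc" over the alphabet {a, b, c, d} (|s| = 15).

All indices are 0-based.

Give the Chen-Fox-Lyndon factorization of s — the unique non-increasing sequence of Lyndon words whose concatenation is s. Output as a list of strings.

emit factor 1: 'b' (i=0, period=1)
emit factor 2: 'accdb' (i=1, period=5)
emit factor 3: 'aaaacccdc' (i=6, period=9)

["b", "accdb", "aaaacccdc"]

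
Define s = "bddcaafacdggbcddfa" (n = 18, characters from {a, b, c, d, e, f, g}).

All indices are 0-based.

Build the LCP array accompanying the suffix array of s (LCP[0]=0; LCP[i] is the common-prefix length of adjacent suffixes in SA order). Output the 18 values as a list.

rank→(start, suffix):
  0 → (17, 'a')
  1 → (4, 'aafacdggbcddfa')
  2 → (7, 'acdggbcddfa')
  3 → (5, 'afacdggbcddfa')
  4 → (12, 'bcddfa')
  5 → (0, 'bddcaafacdggbcddfa')
  6 → (3, 'caafacdggbcddfa')
  7 → (13, 'cddfa')
  8 → (8, 'cdggbcddfa')
  9 → (2, 'dcaafacdggbcddfa')
  10 → (1, 'ddcaafacdggbcddfa')
  11 → (14, 'ddfa')
  12 → (15, 'dfa')
  13 → (9, 'dggbcddfa')
  14 → (16, 'fa')
  15 → (6, 'facdggbcddfa')
  16 → (11, 'gbcddfa')
  17 → (10, 'ggbcddfa')

SA = [17, 4, 7, 5, 12, 0, 3, 13, 8, 2, 1, 14, 15, 9, 16, 6, 11, 10]
i: (SA[i-1],SA[i]) lcp shared
  1: (17,4) 1 'a'
  2: (4,7) 1 'a'
  3: (7,5) 1 'a'
  4: (5,12) 0 ''
  5: (12,0) 1 'b'
  6: (0,3) 0 ''
  7: (3,13) 1 'c'
  8: (13,8) 2 'cd'
  9: (8,2) 0 ''
  10: (2,1) 1 'd'
  11: (1,14) 2 'dd'
  12: (14,15) 1 'd'
  13: (15,9) 1 'd'
  14: (9,16) 0 ''
  15: (16,6) 2 'fa'
  16: (6,11) 0 ''
  17: (11,10) 1 'g'

[0, 1, 1, 1, 0, 1, 0, 1, 2, 0, 1, 2, 1, 1, 0, 2, 0, 1]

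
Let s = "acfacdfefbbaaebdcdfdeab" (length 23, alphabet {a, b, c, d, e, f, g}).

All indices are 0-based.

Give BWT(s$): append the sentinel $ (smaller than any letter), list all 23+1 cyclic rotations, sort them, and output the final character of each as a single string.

rank  rotation                  last
    0  $acfacdfefbbaaebdcdfdeab  b
    1  aaebdcdfdeab$acfacdfefbb  b
    2  ab$acfacdfefbbaaebdcdfde  e
    3  acdfefbbaaebdcdfdeab$acf  f
    4  acfacdfefbbaaebdcdfdeab$  $
    5  aebdcdfdeab$acfacdfefbba  a
    6  b$acfacdfefbbaaebdcdfdea  a
    7  baaebdcdfdeab$acfacdfefb  b
    8  bbaaebdcdfdeab$acfacdfef  f
    9  bdcdfdeab$acfacdfefbbaae  e
   10  cdfdeab$acfacdfefbbaaebd  d
   11  cdfefbbaaebdcdfdeab$acfa  a
   12  cfacdfefbbaaebdcdfdeab$a  a
   13  dcdfdeab$acfacdfefbbaaeb  b
   14  deab$acfacdfefbbaaebdcdf  f
   15  dfdeab$acfacdfefbbaaebdc  c
   16  dfefbbaaebdcdfdeab$acfac  c
   17  eab$acfacdfefbbaaebdcdfd  d
   18  ebdcdfdeab$acfacdfefbbaa  a
   19  efbbaaebdcdfdeab$acfacdf  f
   20  facdfefbbaaebdcdfdeab$ac  c
   21  fbbaaebdcdfdeab$acfacdfe  e
   22  fdeab$acfacdfefbbaaebdcd  d
   23  fefbbaaebdcdfdeab$acfacd  d

bbef$aabfedaabfccdafcedd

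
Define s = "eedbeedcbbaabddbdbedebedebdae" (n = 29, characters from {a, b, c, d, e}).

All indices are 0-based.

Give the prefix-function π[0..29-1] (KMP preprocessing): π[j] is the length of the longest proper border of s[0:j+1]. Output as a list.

π[0] = 0
j=1 s[j]='e': π[1]=1 (border 'e')
j=2 s[j]='d': k: 1→0; π[2]=0 (border '')
j=3 s[j]='b': π[3]=0 (border '')
j=4 s[j]='e': π[4]=1 (border 'e')
j=5 s[j]='e': π[5]=2 (border 'ee')
j=6 s[j]='d': π[6]=3 (border 'eed')
j=7 s[j]='c': k: 3→0; π[7]=0 (border '')
j=8 s[j]='b': π[8]=0 (border '')
j=9 s[j]='b': π[9]=0 (border '')
j=10 s[j]='a': π[10]=0 (border '')
j=11 s[j]='a': π[11]=0 (border '')
j=12 s[j]='b': π[12]=0 (border '')
j=13 s[j]='d': π[13]=0 (border '')
j=14 s[j]='d': π[14]=0 (border '')
j=15 s[j]='b': π[15]=0 (border '')
j=16 s[j]='d': π[16]=0 (border '')
j=17 s[j]='b': π[17]=0 (border '')
j=18 s[j]='e': π[18]=1 (border 'e')
j=19 s[j]='d': k: 1→0; π[19]=0 (border '')
j=20 s[j]='e': π[20]=1 (border 'e')
j=21 s[j]='b': k: 1→0; π[21]=0 (border '')
j=22 s[j]='e': π[22]=1 (border 'e')
j=23 s[j]='d': k: 1→0; π[23]=0 (border '')
j=24 s[j]='e': π[24]=1 (border 'e')
j=25 s[j]='b': k: 1→0; π[25]=0 (border '')
j=26 s[j]='d': π[26]=0 (border '')
j=27 s[j]='a': π[27]=0 (border '')
j=28 s[j]='e': π[28]=1 (border 'e')

[0, 1, 0, 0, 1, 2, 3, 0, 0, 0, 0, 0, 0, 0, 0, 0, 0, 0, 1, 0, 1, 0, 1, 0, 1, 0, 0, 0, 1]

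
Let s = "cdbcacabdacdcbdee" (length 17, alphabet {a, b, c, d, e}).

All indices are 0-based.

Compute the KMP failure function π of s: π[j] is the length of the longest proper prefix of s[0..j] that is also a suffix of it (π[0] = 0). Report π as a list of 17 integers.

π[0] = 0
j=1 s[j]='d': π[1]=0 (border '')
j=2 s[j]='b': π[2]=0 (border '')
j=3 s[j]='c': π[3]=1 (border 'c')
j=4 s[j]='a': k: 1→0; π[4]=0 (border '')
j=5 s[j]='c': π[5]=1 (border 'c')
j=6 s[j]='a': k: 1→0; π[6]=0 (border '')
j=7 s[j]='b': π[7]=0 (border '')
j=8 s[j]='d': π[8]=0 (border '')
j=9 s[j]='a': π[9]=0 (border '')
j=10 s[j]='c': π[10]=1 (border 'c')
j=11 s[j]='d': π[11]=2 (border 'cd')
j=12 s[j]='c': k: 2→0; π[12]=1 (border 'c')
j=13 s[j]='b': k: 1→0; π[13]=0 (border '')
j=14 s[j]='d': π[14]=0 (border '')
j=15 s[j]='e': π[15]=0 (border '')
j=16 s[j]='e': π[16]=0 (border '')

[0, 0, 0, 1, 0, 1, 0, 0, 0, 0, 1, 2, 1, 0, 0, 0, 0]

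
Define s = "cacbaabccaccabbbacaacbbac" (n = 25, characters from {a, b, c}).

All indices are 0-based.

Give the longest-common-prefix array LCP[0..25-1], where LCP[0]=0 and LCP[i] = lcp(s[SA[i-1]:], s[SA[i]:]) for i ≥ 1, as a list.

[0, 2, 1, 2, 1, 2, 2, 3, 2, 0, 2, 3, 1, 4, 2, 1, 0, 1, 2, 2, 3, 1, 2, 1, 3]

rank→(start, suffix):
  0 → (4, 'aabccaccabbbacaacbbac')
  1 → (18, 'aacbbac')
  2 → (12, 'abbbacaacbbac')
  3 → (5, 'abccaccabbbacaacbbac')
  4 → (23, 'ac')
  5 → (16, 'acaacbbac')
  6 → (1, 'acbaabccaccabbbacaacbbac')
  7 → (19, 'acbbac')
  8 → (9, 'accabbbacaacbbac')
  9 → (3, 'baabccaccabbbacaacbbac')
  10 → (22, 'bac')
  11 → (15, 'bacaacbbac')
  12 → (21, 'bbac')
  13 → (14, 'bbacaacbbac')
  14 → (13, 'bbbacaacbbac')
  15 → (6, 'bccaccabbbacaacbbac')
  16 → (24, 'c')
  17 → (17, 'caacbbac')
  18 → (11, 'cabbbacaacbbac')
  19 → (0, 'cacbaabccaccabbbacaacbbac')
  20 → (8, 'caccabbbacaacbbac')
  21 → (2, 'cbaabccaccabbbacaacbbac')
  22 → (20, 'cbbac')
  23 → (10, 'ccabbbacaacbbac')
  24 → (7, 'ccaccabbbacaacbbac')

SA = [4, 18, 12, 5, 23, 16, 1, 19, 9, 3, 22, 15, 21, 14, 13, 6, 24, 17, 11, 0, 8, 2, 20, 10, 7]
i: (SA[i-1],SA[i]) lcp shared
  1: (4,18) 2 'aa'
  2: (18,12) 1 'a'
  3: (12,5) 2 'ab'
  4: (5,23) 1 'a'
  5: (23,16) 2 'ac'
  6: (16,1) 2 'ac'
  7: (1,19) 3 'acb'
  8: (19,9) 2 'ac'
  9: (9,3) 0 ''
  10: (3,22) 2 'ba'
  11: (22,15) 3 'bac'
  12: (15,21) 1 'b'
  13: (21,14) 4 'bbac'
  14: (14,13) 2 'bb'
  15: (13,6) 1 'b'
  16: (6,24) 0 ''
  17: (24,17) 1 'c'
  18: (17,11) 2 'ca'
  19: (11,0) 2 'ca'
  20: (0,8) 3 'cac'
  21: (8,2) 1 'c'
  22: (2,20) 2 'cb'
  23: (20,10) 1 'c'
  24: (10,7) 3 'cca'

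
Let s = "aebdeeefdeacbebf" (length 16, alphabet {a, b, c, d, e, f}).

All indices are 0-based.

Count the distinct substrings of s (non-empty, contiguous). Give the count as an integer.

sorted suffixes:
  #0 SA[0]=10  'acbebf'
  #1 SA[1]=0  'aebdeeefdeacbebf'
  #2 SA[2]=2  'bdeeefdeacbebf'
  #3 SA[3]=12  'bebf'
  #4 SA[4]=14  'bf'
  #5 SA[5]=11  'cbebf'
  #6 SA[6]=8  'deacbebf'
  #7 SA[7]=3  'deeefdeacbebf'
  #8 SA[8]=9  'eacbebf'
  #9 SA[9]=1  'ebdeeefdeacbebf'
  #10 SA[10]=13  'ebf'
  #11 SA[11]=4  'eeefdeacbebf'
  #12 SA[12]=5  'eefdeacbebf'
  #13 SA[13]=6  'efdeacbebf'
  #14 SA[14]=15  'f'
  #15 SA[15]=7  'fdeacbebf'

SA = [10, 0, 2, 12, 14, 11, 8, 3, 9, 1, 13, 4, 5, 6, 15, 7]
[i] adj suffixes → lcp
  [1] 10/0 → 1 ('a')
  [2] 0/2 → 0 ('')
  [3] 2/12 → 1 ('b')
  [4] 12/14 → 1 ('b')
  [5] 14/11 → 0 ('')
  [6] 11/8 → 0 ('')
  [7] 8/3 → 2 ('de')
  [8] 3/9 → 0 ('')
  [9] 9/1 → 1 ('e')
  [10] 1/13 → 2 ('eb')
  [11] 13/4 → 1 ('e')
  [12] 4/5 → 2 ('ee')
  [13] 5/6 → 1 ('e')
  [14] 6/15 → 0 ('')
  [15] 15/7 → 1 ('f')

n(n+1)/2 = 16·17/2 = 136
Σ LCP = 0 + 1 + 0 + 1 + 1 + 0 + 0 + 2 + 0 + 1 + 2 + 1 + 2 + 1 + 0 + 1 = 13
distinct = 136 − 13 = 123

123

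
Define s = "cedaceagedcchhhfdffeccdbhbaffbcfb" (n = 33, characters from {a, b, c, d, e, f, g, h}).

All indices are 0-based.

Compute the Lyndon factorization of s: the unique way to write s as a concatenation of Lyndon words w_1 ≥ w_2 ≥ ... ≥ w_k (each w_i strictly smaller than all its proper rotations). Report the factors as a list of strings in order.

emit factor 1: 'ced' (i=0, period=3)
emit factor 2: 'aceagedcchhhfdffeccdbhbaffbcfb' (i=3, period=30)

["ced", "aceagedcchhhfdffeccdbhbaffbcfb"]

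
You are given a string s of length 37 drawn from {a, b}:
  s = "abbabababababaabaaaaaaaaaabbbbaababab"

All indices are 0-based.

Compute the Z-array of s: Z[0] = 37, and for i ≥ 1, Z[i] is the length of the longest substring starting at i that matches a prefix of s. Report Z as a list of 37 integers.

Z[0]=37
i=1: fresh scan; Z[1]=0
i=2: fresh scan; Z[2]=0
i=3: fresh scan; Z[3]=2 scan→box=[3,5)
i=4: min(r-i=1, Z[1]=0)=0; Z[4]=0
i=5: fresh scan; Z[5]=2 scan→box=[5,7)
i=6: min(r-i=1, Z[1]=0)=0; Z[6]=0
i=7: fresh scan; Z[7]=2 scan→box=[7,9)
i=8: min(r-i=1, Z[1]=0)=0; Z[8]=0
i=9: fresh scan; Z[9]=2 scan→box=[9,11)
i=10: min(r-i=1, Z[1]=0)=0; Z[10]=0
i=11: fresh scan; Z[11]=2 scan→box=[11,13)
i=12: min(r-i=1, Z[1]=0)=0; Z[12]=0
i=13: fresh scan; Z[13]=1 scan→box=[13,14)
i=14: fresh scan; Z[14]=2 scan→box=[14,16)
i=15: min(r-i=1, Z[1]=0)=0; Z[15]=0
i=16: fresh scan; Z[16]=1 scan→box=[16,17)
i=17: fresh scan; Z[17]=1 scan→box=[17,18)
i=18: fresh scan; Z[18]=1 scan→box=[18,19)
i=19: fresh scan; Z[19]=1 scan→box=[19,20)
i=20: fresh scan; Z[20]=1 scan→box=[20,21)
i=21: fresh scan; Z[21]=1 scan→box=[21,22)
i=22: fresh scan; Z[22]=1 scan→box=[22,23)
i=23: fresh scan; Z[23]=1 scan→box=[23,24)
i=24: fresh scan; Z[24]=1 scan→box=[24,25)
i=25: fresh scan; Z[25]=3 scan→box=[25,28)
i=26: min(r-i=2, Z[1]=0)=0; Z[26]=0
i=27: min(r-i=1, Z[2]=0)=0; Z[27]=0
i=28: fresh scan; Z[28]=0
i=29: fresh scan; Z[29]=0
i=30: fresh scan; Z[30]=1 scan→box=[30,31)
i=31: fresh scan; Z[31]=2 scan→box=[31,33)
i=32: min(r-i=1, Z[1]=0)=0; Z[32]=0
i=33: fresh scan; Z[33]=2 scan→box=[33,35)
i=34: min(r-i=1, Z[1]=0)=0; Z[34]=0
i=35: fresh scan; Z[35]=2 scan→box=[35,37)
i=36: min(r-i=1, Z[1]=0)=0; Z[36]=0

[37, 0, 0, 2, 0, 2, 0, 2, 0, 2, 0, 2, 0, 1, 2, 0, 1, 1, 1, 1, 1, 1, 1, 1, 1, 3, 0, 0, 0, 0, 1, 2, 0, 2, 0, 2, 0]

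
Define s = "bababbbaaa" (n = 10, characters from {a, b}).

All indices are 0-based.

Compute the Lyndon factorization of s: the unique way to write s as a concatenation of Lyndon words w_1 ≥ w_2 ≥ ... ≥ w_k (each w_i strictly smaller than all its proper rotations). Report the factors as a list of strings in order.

emit factor 1: 'b' (i=0, period=1)
emit factor 2: 'ababbb' (i=1, period=6)
emit factor 3: 'a' (i=7, period=1)
emit factor 4: 'a' (i=8, period=1)
emit factor 5: 'a' (i=9, period=1)

["b", "ababbb", "a", "a", "a"]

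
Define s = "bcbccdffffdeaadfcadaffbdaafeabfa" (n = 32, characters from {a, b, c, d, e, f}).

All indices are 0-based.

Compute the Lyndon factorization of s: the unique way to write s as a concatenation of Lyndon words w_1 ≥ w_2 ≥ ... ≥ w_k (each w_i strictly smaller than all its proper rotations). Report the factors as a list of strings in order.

["bcbccdffffde", "aadfcadaffbdaafeabf", "a"]

emit factor 1: 'bcbccdffffde' (i=0, period=12)
emit factor 2: 'aadfcadaffbdaafeabf' (i=12, period=19)
emit factor 3: 'a' (i=31, period=1)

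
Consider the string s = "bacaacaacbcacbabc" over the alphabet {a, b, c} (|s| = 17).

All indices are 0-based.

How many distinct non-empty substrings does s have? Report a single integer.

rank→(start, suffix):
  0 → (3, 'aacaacbcacbabc')
  1 → (6, 'aacbcacbabc')
  2 → (14, 'abc')
  3 → (1, 'acaacaacbcacbabc')
  4 → (4, 'acaacbcacbabc')
  5 → (11, 'acbabc')
  6 → (7, 'acbcacbabc')
  7 → (13, 'babc')
  8 → (0, 'bacaacaacbcacbabc')
  9 → (15, 'bc')
  10 → (9, 'bcacbabc')
  11 → (16, 'c')
  12 → (2, 'caacaacbcacbabc')
  13 → (5, 'caacbcacbabc')
  14 → (10, 'cacbabc')
  15 → (12, 'cbabc')
  16 → (8, 'cbcacbabc')

SA = [3, 6, 14, 1, 4, 11, 7, 13, 0, 15, 9, 16, 2, 5, 10, 12, 8]
rank  pair      lcp
   1  s[3:],s[6:]  3  'aac'
   2  s[6:],s[14:]  1  'a'
   3  s[14:],s[1:]  1  'a'
   4  s[1:],s[4:]  5  'acaac'
   5  s[4:],s[11:]  2  'ac'
   6  s[11:],s[7:]  3  'acb'
   7  s[7:],s[13:]  0  ''
   8  s[13:],s[0:]  2  'ba'
   9  s[0:],s[15:]  1  'b'
  10  s[15:],s[9:]  2  'bc'
  11  s[9:],s[16:]  0  ''
  12  s[16:],s[2:]  1  'c'
  13  s[2:],s[5:]  4  'caac'
  14  s[5:],s[10:]  2  'ca'
  15  s[10:],s[12:]  1  'c'
  16  s[12:],s[8:]  2  'cb'

n(n+1)/2 = 17·18/2 = 153
Σ LCP = 0 + 3 + 1 + 1 + 5 + 2 + 3 + 0 + 2 + 1 + 2 + 0 + 1 + 4 + 2 + 1 + 2 = 30
distinct = 153 − 30 = 123

123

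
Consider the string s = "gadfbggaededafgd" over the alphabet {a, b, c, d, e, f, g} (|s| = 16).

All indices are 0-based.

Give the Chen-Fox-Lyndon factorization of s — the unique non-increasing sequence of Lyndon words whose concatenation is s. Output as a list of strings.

["g", "adfbggaededafgd"]

emit factor 1: 'g' (i=0, period=1)
emit factor 2: 'adfbggaededafgd' (i=1, period=15)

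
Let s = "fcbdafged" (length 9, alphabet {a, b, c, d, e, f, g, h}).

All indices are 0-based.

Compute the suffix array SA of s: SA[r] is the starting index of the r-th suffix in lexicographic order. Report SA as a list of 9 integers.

[4, 2, 1, 8, 3, 7, 0, 5, 6]

sorted suffixes:
  #0 SA[0]=4  'afged'
  #1 SA[1]=2  'bdafged'
  #2 SA[2]=1  'cbdafged'
  #3 SA[3]=8  'd'
  #4 SA[4]=3  'dafged'
  #5 SA[5]=7  'ed'
  #6 SA[6]=0  'fcbdafged'
  #7 SA[7]=5  'fged'
  #8 SA[8]=6  'ged'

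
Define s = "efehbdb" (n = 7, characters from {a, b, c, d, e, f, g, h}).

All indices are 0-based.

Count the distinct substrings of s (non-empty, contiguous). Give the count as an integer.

26

rank | idx | suffix
   0 |   6 | b
   1 |   4 | bdb
   2 |   5 | db
   3 |   0 | efehbdb
   4 |   2 | ehbdb
   5 |   1 | fehbdb
   6 |   3 | hbdb

SA = [6, 4, 5, 0, 2, 1, 3]
rank  pair      lcp
   1  s[6:],s[4:]  1  'b'
   2  s[4:],s[5:]  0  ''
   3  s[5:],s[0:]  0  ''
   4  s[0:],s[2:]  1  'e'
   5  s[2:],s[1:]  0  ''
   6  s[1:],s[3:]  0  ''

n(n+1)/2 = 7·8/2 = 28
Σ LCP = 0 + 1 + 0 + 0 + 1 + 0 + 0 = 2
distinct = 28 − 2 = 26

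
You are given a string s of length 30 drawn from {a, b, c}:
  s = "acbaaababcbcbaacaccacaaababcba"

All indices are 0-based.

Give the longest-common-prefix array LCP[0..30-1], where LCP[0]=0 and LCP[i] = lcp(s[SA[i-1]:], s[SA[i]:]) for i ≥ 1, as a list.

[0, 1, 8, 2, 7, 2, 1, 6, 2, 4, 1, 3, 2, 2, 0, 2, 3, 2, 5, 1, 4, 3, 0, 2, 3, 1, 3, 4, 2, 1]

sorted suffixes:
  #0 SA[0]=29  'a'
  #1 SA[1]=21  'aaababcba'
  #2 SA[2]=3  'aaababcbcbaacaccacaaababcba'
  #3 SA[3]=22  'aababcba'
  #4 SA[4]=4  'aababcbcbaacaccacaaababcba'
  #5 SA[5]=13  'aacaccacaaababcba'
  #6 SA[6]=23  'ababcba'
  #7 SA[7]=5  'ababcbcbaacaccacaaababcba'
  #8 SA[8]=25  'abcba'
  #9 SA[9]=7  'abcbcbaacaccacaaababcba'
  #10 SA[10]=19  'acaaababcba'
  #11 SA[11]=14  'acaccacaaababcba'
  #12 SA[12]=0  'acbaaababcbcbaacaccacaaababcba'
  #13 SA[13]=16  'accacaaababcba'
  #14 SA[14]=28  'ba'
  #15 SA[15]=2  'baaababcbcbaacaccacaaababcba'
  #16 SA[16]=12  'baacaccacaaababcba'
  #17 SA[17]=24  'babcba'
  #18 SA[18]=6  'babcbcbaacaccacaaababcba'
  #19 SA[19]=26  'bcba'
  #20 SA[20]=10  'bcbaacaccacaaababcba'
  #21 SA[21]=8  'bcbcbaacaccacaaababcba'
  #22 SA[22]=20  'caaababcba'
  #23 SA[23]=18  'cacaaababcba'
  #24 SA[24]=15  'caccacaaababcba'
  #25 SA[25]=27  'cba'
  #26 SA[26]=1  'cbaaababcbcbaacaccacaaababcba'
  #27 SA[27]=11  'cbaacaccacaaababcba'
  #28 SA[28]=9  'cbcbaacaccacaaababcba'
  #29 SA[29]=17  'ccacaaababcba'

SA = [29, 21, 3, 22, 4, 13, 23, 5, 25, 7, 19, 14, 0, 16, 28, 2, 12, 24, 6, 26, 10, 8, 20, 18, 15, 27, 1, 11, 9, 17]
[i] adj suffixes → lcp
  [1] 29/21 → 1 ('a')
  [2] 21/3 → 8 ('aaababcb')
  [3] 3/22 → 2 ('aa')
  [4] 22/4 → 7 ('aababcb')
  [5] 4/13 → 2 ('aa')
  [6] 13/23 → 1 ('a')
  [7] 23/5 → 6 ('ababcb')
  [8] 5/25 → 2 ('ab')
  [9] 25/7 → 4 ('abcb')
  [10] 7/19 → 1 ('a')
  [11] 19/14 → 3 ('aca')
  [12] 14/0 → 2 ('ac')
  [13] 0/16 → 2 ('ac')
  [14] 16/28 → 0 ('')
  [15] 28/2 → 2 ('ba')
  [16] 2/12 → 3 ('baa')
  [17] 12/24 → 2 ('ba')
  [18] 24/6 → 5 ('babcb')
  [19] 6/26 → 1 ('b')
  [20] 26/10 → 4 ('bcba')
  [21] 10/8 → 3 ('bcb')
  [22] 8/20 → 0 ('')
  [23] 20/18 → 2 ('ca')
  [24] 18/15 → 3 ('cac')
  [25] 15/27 → 1 ('c')
  [26] 27/1 → 3 ('cba')
  [27] 1/11 → 4 ('cbaa')
  [28] 11/9 → 2 ('cb')
  [29] 9/17 → 1 ('c')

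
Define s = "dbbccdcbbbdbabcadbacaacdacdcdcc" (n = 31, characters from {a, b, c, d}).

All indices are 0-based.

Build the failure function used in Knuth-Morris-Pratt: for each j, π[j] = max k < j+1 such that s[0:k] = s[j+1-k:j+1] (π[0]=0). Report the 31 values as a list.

π[0] = 0
j=1 s[j]='b': π[1]=0 (border '')
j=2 s[j]='b': π[2]=0 (border '')
j=3 s[j]='c': π[3]=0 (border '')
j=4 s[j]='c': π[4]=0 (border '')
j=5 s[j]='d': π[5]=1 (border 'd')
j=6 s[j]='c': k: 1→0; π[6]=0 (border '')
j=7 s[j]='b': π[7]=0 (border '')
j=8 s[j]='b': π[8]=0 (border '')
j=9 s[j]='b': π[9]=0 (border '')
j=10 s[j]='d': π[10]=1 (border 'd')
j=11 s[j]='b': π[11]=2 (border 'db')
j=12 s[j]='a': k: 2→0; π[12]=0 (border '')
j=13 s[j]='b': π[13]=0 (border '')
j=14 s[j]='c': π[14]=0 (border '')
j=15 s[j]='a': π[15]=0 (border '')
j=16 s[j]='d': π[16]=1 (border 'd')
j=17 s[j]='b': π[17]=2 (border 'db')
j=18 s[j]='a': k: 2→0; π[18]=0 (border '')
j=19 s[j]='c': π[19]=0 (border '')
j=20 s[j]='a': π[20]=0 (border '')
j=21 s[j]='a': π[21]=0 (border '')
j=22 s[j]='c': π[22]=0 (border '')
j=23 s[j]='d': π[23]=1 (border 'd')
j=24 s[j]='a': k: 1→0; π[24]=0 (border '')
j=25 s[j]='c': π[25]=0 (border '')
j=26 s[j]='d': π[26]=1 (border 'd')
j=27 s[j]='c': k: 1→0; π[27]=0 (border '')
j=28 s[j]='d': π[28]=1 (border 'd')
j=29 s[j]='c': k: 1→0; π[29]=0 (border '')
j=30 s[j]='c': π[30]=0 (border '')

[0, 0, 0, 0, 0, 1, 0, 0, 0, 0, 1, 2, 0, 0, 0, 0, 1, 2, 0, 0, 0, 0, 0, 1, 0, 0, 1, 0, 1, 0, 0]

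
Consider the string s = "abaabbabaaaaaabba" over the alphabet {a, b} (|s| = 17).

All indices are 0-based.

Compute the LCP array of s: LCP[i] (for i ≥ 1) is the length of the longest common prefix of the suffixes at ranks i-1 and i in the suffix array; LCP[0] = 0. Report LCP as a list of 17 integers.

[0, 1, 5, 4, 3, 2, 5, 1, 4, 2, 4, 0, 2, 3, 2, 1, 3]

rank→(start, suffix):
  0 → (16, 'a')
  1 → (8, 'aaaaaabba')
  2 → (9, 'aaaaabba')
  3 → (10, 'aaaabba')
  4 → (11, 'aaabba')
  5 → (12, 'aabba')
  6 → (2, 'aabbabaaaaaabba')
  7 → (6, 'abaaaaaabba')
  8 → (0, 'abaabbabaaaaaabba')
  9 → (13, 'abba')
  10 → (3, 'abbabaaaaaabba')
  11 → (15, 'ba')
  12 → (7, 'baaaaaabba')
  13 → (1, 'baabbabaaaaaabba')
  14 → (5, 'babaaaaaabba')
  15 → (14, 'bba')
  16 → (4, 'bbabaaaaaabba')

SA = [16, 8, 9, 10, 11, 12, 2, 6, 0, 13, 3, 15, 7, 1, 5, 14, 4]
[i] adj suffixes → lcp
  [1] 16/8 → 1 ('a')
  [2] 8/9 → 5 ('aaaaa')
  [3] 9/10 → 4 ('aaaa')
  [4] 10/11 → 3 ('aaa')
  [5] 11/12 → 2 ('aa')
  [6] 12/2 → 5 ('aabba')
  [7] 2/6 → 1 ('a')
  [8] 6/0 → 4 ('abaa')
  [9] 0/13 → 2 ('ab')
  [10] 13/3 → 4 ('abba')
  [11] 3/15 → 0 ('')
  [12] 15/7 → 2 ('ba')
  [13] 7/1 → 3 ('baa')
  [14] 1/5 → 2 ('ba')
  [15] 5/14 → 1 ('b')
  [16] 14/4 → 3 ('bba')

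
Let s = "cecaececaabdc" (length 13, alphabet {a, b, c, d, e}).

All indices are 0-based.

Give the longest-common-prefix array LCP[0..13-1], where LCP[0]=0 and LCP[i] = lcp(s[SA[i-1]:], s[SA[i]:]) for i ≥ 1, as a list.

[0, 1, 1, 0, 0, 1, 2, 1, 4, 0, 0, 3, 2]

rank→(start, suffix):
  0 → (8, 'aabdc')
  1 → (9, 'abdc')
  2 → (3, 'aececaabdc')
  3 → (10, 'bdc')
  4 → (12, 'c')
  5 → (7, 'caabdc')
  6 → (2, 'caececaabdc')
  7 → (5, 'cecaabdc')
  8 → (0, 'cecaececaabdc')
  9 → (11, 'dc')
  10 → (6, 'ecaabdc')
  11 → (1, 'ecaececaabdc')
  12 → (4, 'ececaabdc')

SA = [8, 9, 3, 10, 12, 7, 2, 5, 0, 11, 6, 1, 4]
[i] adj suffixes → lcp
  [1] 8/9 → 1 ('a')
  [2] 9/3 → 1 ('a')
  [3] 3/10 → 0 ('')
  [4] 10/12 → 0 ('')
  [5] 12/7 → 1 ('c')
  [6] 7/2 → 2 ('ca')
  [7] 2/5 → 1 ('c')
  [8] 5/0 → 4 ('ceca')
  [9] 0/11 → 0 ('')
  [10] 11/6 → 0 ('')
  [11] 6/1 → 3 ('eca')
  [12] 1/4 → 2 ('ec')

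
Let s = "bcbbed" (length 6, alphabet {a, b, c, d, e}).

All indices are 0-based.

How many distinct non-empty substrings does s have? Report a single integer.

19

rank | idx | suffix
   0 |   2 | bbed
   1 |   0 | bcbbed
   2 |   3 | bed
   3 |   1 | cbbed
   4 |   5 | d
   5 |   4 | ed

SA = [2, 0, 3, 1, 5, 4]
rank  pair      lcp
   1  s[2:],s[0:]  1  'b'
   2  s[0:],s[3:]  1  'b'
   3  s[3:],s[1:]  0  ''
   4  s[1:],s[5:]  0  ''
   5  s[5:],s[4:]  0  ''

n(n+1)/2 = 6·7/2 = 21
Σ LCP = 0 + 1 + 1 + 0 + 0 + 0 = 2
distinct = 21 − 2 = 19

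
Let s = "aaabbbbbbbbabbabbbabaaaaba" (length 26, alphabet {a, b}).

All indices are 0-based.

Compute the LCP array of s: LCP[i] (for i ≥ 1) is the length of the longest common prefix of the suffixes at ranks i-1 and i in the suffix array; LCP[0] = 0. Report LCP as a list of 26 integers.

[0, 1, 3, 4, 2, 3, 1, 3, 2, 3, 4, 0, 2, 2, 3, 4, 1, 4, 5, 2, 5, 3, 4, 5, 6, 7]

rank | idx | suffix
   0 |  25 | a
   1 |  20 | aaaaba
   2 |  21 | aaaba
   3 |   0 | aaabbbbbbbbabbabbbabaaaaba
   4 |  22 | aaba
   5 |   1 | aabbbbbbbbabbabbbabaaaaba
   6 |  23 | aba
   7 |  18 | abaaaaba
   8 |  11 | abbabbbabaaaaba
   9 |  14 | abbbabaaaaba
  10 |   2 | abbbbbbbbabbabbbabaaaaba
  11 |  24 | ba
  12 |  19 | baaaaba
  13 |  17 | babaaaaba
  14 |  10 | babbabbbabaaaaba
  15 |  13 | babbbabaaaaba
  16 |  16 | bbabaaaaba
  17 |   9 | bbabbabbbabaaaaba
  18 |  12 | bbabbbabaaaaba
  19 |  15 | bbbabaaaaba
  20 |   8 | bbbabbabbbabaaaaba
  21 |   7 | bbbbabbabbbabaaaaba
  22 |   6 | bbbbbabbabbbabaaaaba
  23 |   5 | bbbbbbabbabbbabaaaaba
  24 |   4 | bbbbbbbabbabbbabaaaaba
  25 |   3 | bbbbbbbbabbabbbabaaaaba

SA = [25, 20, 21, 0, 22, 1, 23, 18, 11, 14, 2, 24, 19, 17, 10, 13, 16, 9, 12, 15, 8, 7, 6, 5, 4, 3]
i: (SA[i-1],SA[i]) lcp shared
  1: (25,20) 1 'a'
  2: (20,21) 3 'aaa'
  3: (21,0) 4 'aaab'
  4: (0,22) 2 'aa'
  5: (22,1) 3 'aab'
  6: (1,23) 1 'a'
  7: (23,18) 3 'aba'
  8: (18,11) 2 'ab'
  9: (11,14) 3 'abb'
  10: (14,2) 4 'abbb'
  11: (2,24) 0 ''
  12: (24,19) 2 'ba'
  13: (19,17) 2 'ba'
  14: (17,10) 3 'bab'
  15: (10,13) 4 'babb'
  16: (13,16) 1 'b'
  17: (16,9) 4 'bbab'
  18: (9,12) 5 'bbabb'
  19: (12,15) 2 'bb'
  20: (15,8) 5 'bbbab'
  21: (8,7) 3 'bbb'
  22: (7,6) 4 'bbbb'
  23: (6,5) 5 'bbbbb'
  24: (5,4) 6 'bbbbbb'
  25: (4,3) 7 'bbbbbbb'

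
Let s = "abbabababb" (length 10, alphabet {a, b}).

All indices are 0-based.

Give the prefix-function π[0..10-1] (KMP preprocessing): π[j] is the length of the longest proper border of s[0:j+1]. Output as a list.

π[0] = 0
j=1 s[j]='b': π[1]=0 (border '')
j=2 s[j]='b': π[2]=0 (border '')
j=3 s[j]='a': π[3]=1 (border 'a')
j=4 s[j]='b': π[4]=2 (border 'ab')
j=5 s[j]='a': k: 2→0; π[5]=1 (border 'a')
j=6 s[j]='b': π[6]=2 (border 'ab')
j=7 s[j]='a': k: 2→0; π[7]=1 (border 'a')
j=8 s[j]='b': π[8]=2 (border 'ab')
j=9 s[j]='b': π[9]=3 (border 'abb')

[0, 0, 0, 1, 2, 1, 2, 1, 2, 3]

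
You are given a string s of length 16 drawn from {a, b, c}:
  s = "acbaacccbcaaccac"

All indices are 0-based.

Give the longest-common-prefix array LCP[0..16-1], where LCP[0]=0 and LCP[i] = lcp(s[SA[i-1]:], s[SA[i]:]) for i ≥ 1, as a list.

rank | idx | suffix
   0 |  10 | aaccac
   1 |   3 | aacccbcaaccac
   2 |  14 | ac
   3 |   0 | acbaacccbcaaccac
   4 |  11 | accac
   5 |   4 | acccbcaaccac
   6 |   2 | baacccbcaaccac
   7 |   8 | bcaaccac
   8 |  15 | c
   9 |   9 | caaccac
  10 |  13 | cac
  11 |   1 | cbaacccbcaaccac
  12 |   7 | cbcaaccac
  13 |  12 | ccac
  14 |   6 | ccbcaaccac
  15 |   5 | cccbcaaccac

SA = [10, 3, 14, 0, 11, 4, 2, 8, 15, 9, 13, 1, 7, 12, 6, 5]
[i] adj suffixes → lcp
  [1] 10/3 → 4 ('aacc')
  [2] 3/14 → 1 ('a')
  [3] 14/0 → 2 ('ac')
  [4] 0/11 → 2 ('ac')
  [5] 11/4 → 3 ('acc')
  [6] 4/2 → 0 ('')
  [7] 2/8 → 1 ('b')
  [8] 8/15 → 0 ('')
  [9] 15/9 → 1 ('c')
  [10] 9/13 → 2 ('ca')
  [11] 13/1 → 1 ('c')
  [12] 1/7 → 2 ('cb')
  [13] 7/12 → 1 ('c')
  [14] 12/6 → 2 ('cc')
  [15] 6/5 → 2 ('cc')

[0, 4, 1, 2, 2, 3, 0, 1, 0, 1, 2, 1, 2, 1, 2, 2]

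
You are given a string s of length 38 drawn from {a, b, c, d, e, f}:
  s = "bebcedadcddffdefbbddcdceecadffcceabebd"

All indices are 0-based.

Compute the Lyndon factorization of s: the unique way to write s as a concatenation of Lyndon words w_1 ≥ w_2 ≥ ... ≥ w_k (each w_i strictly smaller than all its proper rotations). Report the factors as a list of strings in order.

["be", "bced", "adcddffdefbbddcdceecadffcce", "abebd"]

emit factor 1: 'be' (i=0, period=2)
emit factor 2: 'bced' (i=2, period=4)
emit factor 3: 'adcddffdefbbddcdceecadffcce' (i=6, period=27)
emit factor 4: 'abebd' (i=33, period=5)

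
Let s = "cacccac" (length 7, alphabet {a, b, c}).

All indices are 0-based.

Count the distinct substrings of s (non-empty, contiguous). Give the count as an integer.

sorted suffixes:
  #0 SA[0]=5  'ac'
  #1 SA[1]=1  'acccac'
  #2 SA[2]=6  'c'
  #3 SA[3]=4  'cac'
  #4 SA[4]=0  'cacccac'
  #5 SA[5]=3  'ccac'
  #6 SA[6]=2  'cccac'

SA = [5, 1, 6, 4, 0, 3, 2]
rank  pair      lcp
   1  s[5:],s[1:]  2  'ac'
   2  s[1:],s[6:]  0  ''
   3  s[6:],s[4:]  1  'c'
   4  s[4:],s[0:]  3  'cac'
   5  s[0:],s[3:]  1  'c'
   6  s[3:],s[2:]  2  'cc'

n(n+1)/2 = 7·8/2 = 28
Σ LCP = 0 + 2 + 0 + 1 + 3 + 1 + 2 = 9
distinct = 28 − 9 = 19

19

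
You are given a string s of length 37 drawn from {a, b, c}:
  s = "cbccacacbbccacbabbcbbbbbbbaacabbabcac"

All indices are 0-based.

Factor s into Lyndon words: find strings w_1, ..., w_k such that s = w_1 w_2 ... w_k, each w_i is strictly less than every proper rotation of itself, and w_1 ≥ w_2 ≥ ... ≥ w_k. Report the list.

emit factor 1: 'c' (i=0, period=1)
emit factor 2: 'bcc' (i=1, period=3)
emit factor 3: 'acacbbccacb' (i=4, period=11)
emit factor 4: 'abbcbbbbbbb' (i=15, period=11)
emit factor 5: 'aacabbabcac' (i=26, period=11)

["c", "bcc", "acacbbccacb", "abbcbbbbbbb", "aacabbabcac"]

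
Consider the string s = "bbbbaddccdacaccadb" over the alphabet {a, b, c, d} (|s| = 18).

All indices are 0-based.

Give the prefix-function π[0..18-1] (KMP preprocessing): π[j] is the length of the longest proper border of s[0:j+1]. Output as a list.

π[0] = 0
j=1 s[j]='b': π[1]=1 (border 'b')
j=2 s[j]='b': π[2]=2 (border 'bb')
j=3 s[j]='b': π[3]=3 (border 'bbb')
j=4 s[j]='a': k: 3→2→1→0; π[4]=0 (border '')
j=5 s[j]='d': π[5]=0 (border '')
j=6 s[j]='d': π[6]=0 (border '')
j=7 s[j]='c': π[7]=0 (border '')
j=8 s[j]='c': π[8]=0 (border '')
j=9 s[j]='d': π[9]=0 (border '')
j=10 s[j]='a': π[10]=0 (border '')
j=11 s[j]='c': π[11]=0 (border '')
j=12 s[j]='a': π[12]=0 (border '')
j=13 s[j]='c': π[13]=0 (border '')
j=14 s[j]='c': π[14]=0 (border '')
j=15 s[j]='a': π[15]=0 (border '')
j=16 s[j]='d': π[16]=0 (border '')
j=17 s[j]='b': π[17]=1 (border 'b')

[0, 1, 2, 3, 0, 0, 0, 0, 0, 0, 0, 0, 0, 0, 0, 0, 0, 1]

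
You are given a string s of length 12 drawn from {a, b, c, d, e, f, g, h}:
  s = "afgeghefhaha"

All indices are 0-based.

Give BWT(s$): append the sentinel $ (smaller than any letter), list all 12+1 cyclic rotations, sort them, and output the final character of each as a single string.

ah$hhgaefeafg

rank  rotation       last
    0  $afgeghefhaha  a
    1  a$afgeghefhah  h
    2  afgeghefhaha$  $
    3  aha$afgeghefh  h
    4  efhaha$afgegh  h
    5  eghefhaha$afg  g
    6  fgeghefhaha$a  a
    7  fhaha$afgeghe  e
    8  geghefhaha$af  f
    9  ghefhaha$afge  e
   10  ha$afgeghefha  a
   11  haha$afgeghef  f
   12  hefhaha$afgeg  g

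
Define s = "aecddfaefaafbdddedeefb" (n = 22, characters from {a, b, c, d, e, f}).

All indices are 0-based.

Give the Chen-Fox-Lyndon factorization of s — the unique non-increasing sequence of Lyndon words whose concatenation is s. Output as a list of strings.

emit factor 1: 'aecddfaef' (i=0, period=9)
emit factor 2: 'aafbdddedeefb' (i=9, period=13)

["aecddfaef", "aafbdddedeefb"]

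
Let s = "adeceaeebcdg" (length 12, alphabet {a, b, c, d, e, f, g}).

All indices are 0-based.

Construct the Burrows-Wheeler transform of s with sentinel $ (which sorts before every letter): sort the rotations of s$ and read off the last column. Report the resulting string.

rank  rotation       last
    0  $adeceaeebcdg  g
    1  adeceaeebcdg$  $
    2  aeebcdg$adece  e
    3  bcdg$adeceaee  e
    4  cdg$adeceaeeb  b
    5  ceaeebcdg$ade  e
    6  deceaeebcdg$a  a
    7  dg$adeceaeebc  c
    8  eaeebcdg$adec  c
    9  ebcdg$adeceae  e
   10  eceaeebcdg$ad  d
   11  eebcdg$adecea  a
   12  g$adeceaeebcd  d

g$eebeaccedad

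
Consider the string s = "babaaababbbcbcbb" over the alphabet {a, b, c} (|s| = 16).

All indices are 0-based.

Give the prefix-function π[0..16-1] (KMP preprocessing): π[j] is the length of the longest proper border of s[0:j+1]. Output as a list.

[0, 0, 1, 2, 0, 0, 1, 2, 3, 1, 1, 0, 1, 0, 1, 1]

π[0] = 0
j=1 s[j]='a': π[1]=0 (border '')
j=2 s[j]='b': π[2]=1 (border 'b')
j=3 s[j]='a': π[3]=2 (border 'ba')
j=4 s[j]='a': k: 2→0; π[4]=0 (border '')
j=5 s[j]='a': π[5]=0 (border '')
j=6 s[j]='b': π[6]=1 (border 'b')
j=7 s[j]='a': π[7]=2 (border 'ba')
j=8 s[j]='b': π[8]=3 (border 'bab')
j=9 s[j]='b': k: 3→1→0; π[9]=1 (border 'b')
j=10 s[j]='b': k: 1→0; π[10]=1 (border 'b')
j=11 s[j]='c': k: 1→0; π[11]=0 (border '')
j=12 s[j]='b': π[12]=1 (border 'b')
j=13 s[j]='c': k: 1→0; π[13]=0 (border '')
j=14 s[j]='b': π[14]=1 (border 'b')
j=15 s[j]='b': k: 1→0; π[15]=1 (border 'b')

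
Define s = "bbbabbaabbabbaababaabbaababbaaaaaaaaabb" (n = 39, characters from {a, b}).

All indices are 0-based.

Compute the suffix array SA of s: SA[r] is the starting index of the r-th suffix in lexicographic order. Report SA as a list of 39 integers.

sorted suffixes:
  #0 SA[0]=28  'aaaaaaaaabb'
  #1 SA[1]=29  'aaaaaaaabb'
  #2 SA[2]=30  'aaaaaaabb'
  #3 SA[3]=31  'aaaaaabb'
  #4 SA[4]=32  'aaaaabb'
  #5 SA[5]=33  'aaaabb'
  #6 SA[6]=34  'aaabb'
  #7 SA[7]=13  'aababaabbaababbaaaaaaaaabb'
  #8 SA[8]=22  'aababbaaaaaaaaabb'
  #9 SA[9]=35  'aabb'
  #10 SA[10]=18  'aabbaababbaaaaaaaaabb'
  #11 SA[11]=6  'aabbabbaababaabbaababbaaaaaaaaabb'
  #12 SA[12]=16  'abaabbaababbaaaaaaaaabb'
  #13 SA[13]=14  'ababaabbaababbaaaaaaaaabb'
  #14 SA[14]=23  'ababbaaaaaaaaabb'
  #15 SA[15]=36  'abb'
  #16 SA[16]=25  'abbaaaaaaaaabb'
  #17 SA[17]=10  'abbaababaabbaababbaaaaaaaaabb'
  #18 SA[18]=19  'abbaababbaaaaaaaaabb'
  #19 SA[19]=3  'abbaabbabbaababaabbaababbaaaaaaaaabb'
  #20 SA[20]=7  'abbabbaababaabbaababbaaaaaaaaabb'
  #21 SA[21]=38  'b'
  #22 SA[22]=27  'baaaaaaaaabb'
  #23 SA[23]=12  'baababaabbaababbaaaaaaaaabb'
  #24 SA[24]=21  'baababbaaaaaaaaabb'
  #25 SA[25]=17  'baabbaababbaaaaaaaaabb'
  #26 SA[26]=5  'baabbabbaababaabbaababbaaaaaaaaabb'
  #27 SA[27]=15  'babaabbaababbaaaaaaaaabb'
  #28 SA[28]=24  'babbaaaaaaaaabb'
  #29 SA[29]=9  'babbaababaabbaababbaaaaaaaaabb'
  #30 SA[30]=2  'babbaabbabbaababaabbaababbaaaaaaaaabb'
  #31 SA[31]=37  'bb'
  #32 SA[32]=26  'bbaaaaaaaaabb'
  #33 SA[33]=11  'bbaababaabbaababbaaaaaaaaabb'
  #34 SA[34]=20  'bbaababbaaaaaaaaabb'
  #35 SA[35]=4  'bbaabbabbaababaabbaababbaaaaaaaaabb'
  #36 SA[36]=8  'bbabbaababaabbaababbaaaaaaaaabb'
  #37 SA[37]=1  'bbabbaabbabbaababaabbaababbaaaaaaaaabb'
  #38 SA[38]=0  'bbbabbaabbabbaababaabbaababbaaaaaaaaabb'

[28, 29, 30, 31, 32, 33, 34, 13, 22, 35, 18, 6, 16, 14, 23, 36, 25, 10, 19, 3, 7, 38, 27, 12, 21, 17, 5, 15, 24, 9, 2, 37, 26, 11, 20, 4, 8, 1, 0]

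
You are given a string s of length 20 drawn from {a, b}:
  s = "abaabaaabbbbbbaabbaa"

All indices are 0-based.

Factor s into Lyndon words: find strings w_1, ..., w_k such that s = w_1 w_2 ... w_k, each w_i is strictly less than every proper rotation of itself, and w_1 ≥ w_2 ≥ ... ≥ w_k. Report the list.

["ab", "aab", "aaabbbbbbaabb", "a", "a"]

emit factor 1: 'ab' (i=0, period=2)
emit factor 2: 'aab' (i=2, period=3)
emit factor 3: 'aaabbbbbbaabb' (i=5, period=13)
emit factor 4: 'a' (i=18, period=1)
emit factor 5: 'a' (i=19, period=1)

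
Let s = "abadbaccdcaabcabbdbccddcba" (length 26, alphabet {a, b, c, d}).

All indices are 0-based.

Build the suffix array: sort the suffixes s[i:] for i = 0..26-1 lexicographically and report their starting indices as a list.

rank→(start, suffix):
  0 → (25, 'a')
  1 → (10, 'aabcabbdbccddcba')
  2 → (0, 'abadbaccdcaabcabbdbccddcba')
  3 → (14, 'abbdbccddcba')
  4 → (11, 'abcabbdbccddcba')
  5 → (5, 'accdcaabcabbdbccddcba')
  6 → (2, 'adbaccdcaabcabbdbccddcba')
  7 → (24, 'ba')
  8 → (4, 'baccdcaabcabbdbccddcba')
  9 → (1, 'badbaccdcaabcabbdbccddcba')
  10 → (15, 'bbdbccddcba')
  11 → (12, 'bcabbdbccddcba')
  12 → (18, 'bccddcba')
  13 → (16, 'bdbccddcba')
  14 → (9, 'caabcabbdbccddcba')
  15 → (13, 'cabbdbccddcba')
  16 → (23, 'cba')
  17 → (6, 'ccdcaabcabbdbccddcba')
  18 → (19, 'ccddcba')
  19 → (7, 'cdcaabcabbdbccddcba')
  20 → (20, 'cddcba')
  21 → (3, 'dbaccdcaabcabbdbccddcba')
  22 → (17, 'dbccddcba')
  23 → (8, 'dcaabcabbdbccddcba')
  24 → (22, 'dcba')
  25 → (21, 'ddcba')

[25, 10, 0, 14, 11, 5, 2, 24, 4, 1, 15, 12, 18, 16, 9, 13, 23, 6, 19, 7, 20, 3, 17, 8, 22, 21]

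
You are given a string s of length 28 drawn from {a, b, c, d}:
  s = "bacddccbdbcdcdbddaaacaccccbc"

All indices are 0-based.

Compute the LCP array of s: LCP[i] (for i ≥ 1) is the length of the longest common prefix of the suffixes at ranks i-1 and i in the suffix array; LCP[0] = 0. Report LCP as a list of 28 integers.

[0, 2, 1, 2, 2, 0, 1, 2, 1, 2, 0, 1, 1, 2, 1, 3, 2, 3, 1, 2, 2, 0, 1, 2, 1, 2, 1, 2]

rank | idx | suffix
   0 |  17 | aaacaccccbc
   1 |  18 | aacaccccbc
   2 |  19 | acaccccbc
   3 |  21 | accccbc
   4 |   1 | acddccbdbcdcdbddaaacaccccbc
   5 |   0 | bacddccbdbcdcdbddaaacaccccbc
   6 |  26 | bc
   7 |   9 | bcdcdbddaaacaccccbc
   8 |   7 | bdbcdcdbddaaacaccccbc
   9 |  14 | bddaaacaccccbc
  10 |  27 | c
  11 |  20 | caccccbc
  12 |  25 | cbc
  13 |   6 | cbdbcdcdbddaaacaccccbc
  14 |  24 | ccbc
  15 |   5 | ccbdbcdcdbddaaacaccccbc
  16 |  23 | cccbc
  17 |  22 | ccccbc
  18 |  12 | cdbddaaacaccccbc
  19 |  10 | cdcdbddaaacaccccbc
  20 |   2 | cddccbdbcdcdbddaaacaccccbc
  21 |  16 | daaacaccccbc
  22 |   8 | dbcdcdbddaaacaccccbc
  23 |  13 | dbddaaacaccccbc
  24 |   4 | dccbdbcdcdbddaaacaccccbc
  25 |  11 | dcdbddaaacaccccbc
  26 |  15 | ddaaacaccccbc
  27 |   3 | ddccbdbcdcdbddaaacaccccbc

SA = [17, 18, 19, 21, 1, 0, 26, 9, 7, 14, 27, 20, 25, 6, 24, 5, 23, 22, 12, 10, 2, 16, 8, 13, 4, 11, 15, 3]
rank  pair      lcp
   1  s[17:],s[18:]  2  'aa'
   2  s[18:],s[19:]  1  'a'
   3  s[19:],s[21:]  2  'ac'
   4  s[21:],s[1:]  2  'ac'
   5  s[1:],s[0:]  0  ''
   6  s[0:],s[26:]  1  'b'
   7  s[26:],s[9:]  2  'bc'
   8  s[9:],s[7:]  1  'b'
   9  s[7:],s[14:]  2  'bd'
  10  s[14:],s[27:]  0  ''
  11  s[27:],s[20:]  1  'c'
  12  s[20:],s[25:]  1  'c'
  13  s[25:],s[6:]  2  'cb'
  14  s[6:],s[24:]  1  'c'
  15  s[24:],s[5:]  3  'ccb'
  16  s[5:],s[23:]  2  'cc'
  17  s[23:],s[22:]  3  'ccc'
  18  s[22:],s[12:]  1  'c'
  19  s[12:],s[10:]  2  'cd'
  20  s[10:],s[2:]  2  'cd'
  21  s[2:],s[16:]  0  ''
  22  s[16:],s[8:]  1  'd'
  23  s[8:],s[13:]  2  'db'
  24  s[13:],s[4:]  1  'd'
  25  s[4:],s[11:]  2  'dc'
  26  s[11:],s[15:]  1  'd'
  27  s[15:],s[3:]  2  'dd'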